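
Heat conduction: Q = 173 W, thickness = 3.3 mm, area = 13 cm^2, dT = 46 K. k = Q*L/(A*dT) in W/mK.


k = 173*3.3/1000/(13/10000*46) = 9.55 W/mK

9.55


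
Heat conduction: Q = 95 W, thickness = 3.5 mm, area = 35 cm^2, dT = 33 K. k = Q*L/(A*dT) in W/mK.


k = 95*3.5/1000/(35/10000*33) = 2.88 W/mK

2.88


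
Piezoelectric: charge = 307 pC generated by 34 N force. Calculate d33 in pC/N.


d33 = 307 / 34 = 9.0 pC/N

9.0


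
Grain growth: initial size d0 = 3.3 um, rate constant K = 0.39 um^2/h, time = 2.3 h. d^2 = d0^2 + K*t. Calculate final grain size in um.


d^2 = 3.3^2 + 0.39*2.3 = 11.787
d = sqrt(11.787) = 3.43 um

3.43


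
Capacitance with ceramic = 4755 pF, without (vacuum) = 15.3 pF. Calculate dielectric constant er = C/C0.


er = 4755 / 15.3 = 310.78

310.78


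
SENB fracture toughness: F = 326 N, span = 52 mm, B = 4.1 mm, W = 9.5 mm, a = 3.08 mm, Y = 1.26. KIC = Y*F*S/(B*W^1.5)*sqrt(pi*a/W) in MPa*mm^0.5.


KIC = 1.26*326*52/(4.1*9.5^1.5)*sqrt(pi*3.08/9.5) = 179.56

179.56


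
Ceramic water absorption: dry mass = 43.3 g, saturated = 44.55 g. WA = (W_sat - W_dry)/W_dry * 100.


WA = (44.55 - 43.3) / 43.3 * 100 = 2.89%

2.89


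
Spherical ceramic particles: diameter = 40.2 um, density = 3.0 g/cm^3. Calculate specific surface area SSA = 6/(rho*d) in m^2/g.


SSA = 6 / (3.0 * 40.2) = 0.05 m^2/g

0.05


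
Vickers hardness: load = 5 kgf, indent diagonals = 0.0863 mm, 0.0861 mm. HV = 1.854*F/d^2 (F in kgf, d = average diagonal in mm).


d_avg = (0.0863+0.0861)/2 = 0.0862 mm
HV = 1.854*5/0.0862^2 = 1248

1248


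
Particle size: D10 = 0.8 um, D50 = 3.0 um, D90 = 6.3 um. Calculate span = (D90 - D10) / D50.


Span = (6.3 - 0.8) / 3.0 = 5.5 / 3.0 = 1.833

1.833


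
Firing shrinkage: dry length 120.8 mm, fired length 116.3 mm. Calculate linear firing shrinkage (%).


FS = (120.8 - 116.3) / 120.8 * 100 = 3.73%

3.73


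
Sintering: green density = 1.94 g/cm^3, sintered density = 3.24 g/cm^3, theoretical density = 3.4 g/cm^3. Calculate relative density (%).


Relative = 3.24 / 3.4 * 100 = 95.3%

95.3


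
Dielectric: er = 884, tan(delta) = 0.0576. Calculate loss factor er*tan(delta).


Loss = 884 * 0.0576 = 50.918

50.918


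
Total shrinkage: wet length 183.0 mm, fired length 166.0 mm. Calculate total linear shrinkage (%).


TS = (183.0 - 166.0) / 183.0 * 100 = 9.29%

9.29


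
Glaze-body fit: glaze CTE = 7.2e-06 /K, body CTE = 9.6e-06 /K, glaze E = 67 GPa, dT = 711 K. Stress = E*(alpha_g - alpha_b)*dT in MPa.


Stress = 67*1000*(7.2e-06 - 9.6e-06)*711 = -114.3 MPa

-114.3


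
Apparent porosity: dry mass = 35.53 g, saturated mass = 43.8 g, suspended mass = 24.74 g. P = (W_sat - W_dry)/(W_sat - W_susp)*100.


P = (43.8 - 35.53) / (43.8 - 24.74) * 100 = 8.27 / 19.06 * 100 = 43.4%

43.4


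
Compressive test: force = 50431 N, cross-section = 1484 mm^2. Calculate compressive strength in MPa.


CS = 50431 / 1484 = 34.0 MPa

34.0


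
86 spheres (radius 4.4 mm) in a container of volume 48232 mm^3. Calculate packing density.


V_sphere = 4/3*pi*4.4^3 = 356.8179 mm^3
Total V = 86*356.8179 = 30686.3394 mm^3
PD = 30686.3394 / 48232 = 0.636

0.636


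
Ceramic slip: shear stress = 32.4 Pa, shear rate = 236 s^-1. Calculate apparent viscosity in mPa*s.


eta = tau/gamma * 1000 = 32.4/236 * 1000 = 137.3 mPa*s

137.3


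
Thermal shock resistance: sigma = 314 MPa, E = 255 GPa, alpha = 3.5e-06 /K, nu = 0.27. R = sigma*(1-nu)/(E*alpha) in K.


R = 314*(1-0.27)/(255*1000*3.5e-06) = 257 K

257


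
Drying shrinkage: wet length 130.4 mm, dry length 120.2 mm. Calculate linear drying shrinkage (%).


DS = (130.4 - 120.2) / 130.4 * 100 = 7.82%

7.82


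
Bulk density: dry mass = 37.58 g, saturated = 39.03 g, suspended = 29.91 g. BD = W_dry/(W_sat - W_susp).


BD = 37.58 / (39.03 - 29.91) = 37.58 / 9.12 = 4.121 g/cm^3

4.121


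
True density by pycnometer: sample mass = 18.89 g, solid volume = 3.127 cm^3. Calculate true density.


TD = 18.89 / 3.127 = 6.041 g/cm^3

6.041


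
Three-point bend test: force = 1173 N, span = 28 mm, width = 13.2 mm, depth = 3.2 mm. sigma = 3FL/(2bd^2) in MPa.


sigma = 3*1173*28/(2*13.2*3.2^2) = 364.5 MPa

364.5


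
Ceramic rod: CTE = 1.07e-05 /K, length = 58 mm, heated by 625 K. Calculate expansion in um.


dL = 1.07e-05 * 58 * 625 * 1000 = 387.875 um

387.875


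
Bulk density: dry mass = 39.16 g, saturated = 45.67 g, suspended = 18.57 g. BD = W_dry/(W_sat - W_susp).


BD = 39.16 / (45.67 - 18.57) = 39.16 / 27.1 = 1.445 g/cm^3

1.445


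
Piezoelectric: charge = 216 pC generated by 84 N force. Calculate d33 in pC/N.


d33 = 216 / 84 = 2.6 pC/N

2.6


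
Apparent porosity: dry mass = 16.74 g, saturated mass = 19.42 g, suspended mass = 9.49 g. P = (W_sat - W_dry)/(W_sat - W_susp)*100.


P = (19.42 - 16.74) / (19.42 - 9.49) * 100 = 2.68 / 9.93 * 100 = 27.0%

27.0


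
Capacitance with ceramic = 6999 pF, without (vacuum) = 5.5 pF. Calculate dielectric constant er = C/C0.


er = 6999 / 5.5 = 1272.55

1272.55


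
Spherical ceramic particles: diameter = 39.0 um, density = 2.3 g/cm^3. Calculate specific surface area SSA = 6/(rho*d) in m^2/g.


SSA = 6 / (2.3 * 39.0) = 0.067 m^2/g

0.067


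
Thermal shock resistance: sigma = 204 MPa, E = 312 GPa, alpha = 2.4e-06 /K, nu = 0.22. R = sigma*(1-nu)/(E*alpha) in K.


R = 204*(1-0.22)/(312*1000*2.4e-06) = 213 K

213


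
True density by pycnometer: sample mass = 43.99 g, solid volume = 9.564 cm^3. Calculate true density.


TD = 43.99 / 9.564 = 4.6 g/cm^3

4.6


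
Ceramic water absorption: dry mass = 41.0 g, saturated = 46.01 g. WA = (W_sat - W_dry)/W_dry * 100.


WA = (46.01 - 41.0) / 41.0 * 100 = 12.22%

12.22


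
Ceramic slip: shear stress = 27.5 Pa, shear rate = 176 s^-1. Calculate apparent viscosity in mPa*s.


eta = tau/gamma * 1000 = 27.5/176 * 1000 = 156.3 mPa*s

156.3


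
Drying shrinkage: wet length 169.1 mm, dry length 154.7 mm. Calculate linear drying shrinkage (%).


DS = (169.1 - 154.7) / 169.1 * 100 = 8.52%

8.52


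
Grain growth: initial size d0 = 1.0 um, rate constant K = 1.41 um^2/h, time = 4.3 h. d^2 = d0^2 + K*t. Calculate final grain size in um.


d^2 = 1.0^2 + 1.41*4.3 = 7.063
d = sqrt(7.063) = 2.66 um

2.66


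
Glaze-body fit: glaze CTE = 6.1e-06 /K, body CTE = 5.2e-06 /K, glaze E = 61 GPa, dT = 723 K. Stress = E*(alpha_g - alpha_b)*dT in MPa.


Stress = 61*1000*(6.1e-06 - 5.2e-06)*723 = 39.7 MPa

39.7


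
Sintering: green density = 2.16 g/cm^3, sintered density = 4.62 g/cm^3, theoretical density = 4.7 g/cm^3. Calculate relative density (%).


Relative = 4.62 / 4.7 * 100 = 98.3%

98.3


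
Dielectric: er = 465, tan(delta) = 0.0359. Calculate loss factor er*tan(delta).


Loss = 465 * 0.0359 = 16.694

16.694


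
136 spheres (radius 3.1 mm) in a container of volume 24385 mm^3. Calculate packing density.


V_sphere = 4/3*pi*3.1^3 = 124.7882 mm^3
Total V = 136*124.7882 = 16971.1952 mm^3
PD = 16971.1952 / 24385 = 0.696

0.696


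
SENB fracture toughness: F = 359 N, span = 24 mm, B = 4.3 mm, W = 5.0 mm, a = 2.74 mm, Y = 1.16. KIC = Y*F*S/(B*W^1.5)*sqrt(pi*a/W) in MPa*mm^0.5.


KIC = 1.16*359*24/(4.3*5.0^1.5)*sqrt(pi*2.74/5.0) = 272.78

272.78


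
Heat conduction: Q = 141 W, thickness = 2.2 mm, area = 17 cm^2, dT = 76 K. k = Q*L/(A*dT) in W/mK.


k = 141*2.2/1000/(17/10000*76) = 2.4 W/mK

2.4


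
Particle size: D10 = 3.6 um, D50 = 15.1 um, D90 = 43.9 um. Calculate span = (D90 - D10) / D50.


Span = (43.9 - 3.6) / 15.1 = 40.3 / 15.1 = 2.669

2.669


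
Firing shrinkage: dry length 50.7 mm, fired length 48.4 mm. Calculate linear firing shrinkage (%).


FS = (50.7 - 48.4) / 50.7 * 100 = 4.54%

4.54


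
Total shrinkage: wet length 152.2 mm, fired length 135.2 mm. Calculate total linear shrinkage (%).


TS = (152.2 - 135.2) / 152.2 * 100 = 11.17%

11.17


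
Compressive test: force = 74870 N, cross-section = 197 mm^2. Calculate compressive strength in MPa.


CS = 74870 / 197 = 380.1 MPa

380.1


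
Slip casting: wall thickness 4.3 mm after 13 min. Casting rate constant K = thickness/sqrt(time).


K = 4.3 / sqrt(13) = 4.3 / 3.6056 = 1.193 mm/min^0.5

1.193


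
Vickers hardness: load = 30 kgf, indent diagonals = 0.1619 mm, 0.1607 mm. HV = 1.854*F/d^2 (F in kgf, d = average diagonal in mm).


d_avg = (0.1619+0.1607)/2 = 0.1613 mm
HV = 1.854*30/0.1613^2 = 2138

2138


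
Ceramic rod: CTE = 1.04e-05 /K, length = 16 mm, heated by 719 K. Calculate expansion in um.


dL = 1.04e-05 * 16 * 719 * 1000 = 119.642 um

119.642


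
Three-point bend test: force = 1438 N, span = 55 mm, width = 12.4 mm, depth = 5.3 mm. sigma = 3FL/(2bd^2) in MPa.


sigma = 3*1438*55/(2*12.4*5.3^2) = 340.6 MPa

340.6


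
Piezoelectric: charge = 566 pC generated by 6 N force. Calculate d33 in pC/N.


d33 = 566 / 6 = 94.3 pC/N

94.3


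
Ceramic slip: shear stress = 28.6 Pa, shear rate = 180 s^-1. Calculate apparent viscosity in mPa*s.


eta = tau/gamma * 1000 = 28.6/180 * 1000 = 158.9 mPa*s

158.9


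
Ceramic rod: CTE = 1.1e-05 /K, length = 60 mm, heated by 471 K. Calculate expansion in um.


dL = 1.1e-05 * 60 * 471 * 1000 = 310.86 um

310.86


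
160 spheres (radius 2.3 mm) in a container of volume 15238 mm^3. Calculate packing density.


V_sphere = 4/3*pi*2.3^3 = 50.965 mm^3
Total V = 160*50.965 = 8154.4 mm^3
PD = 8154.4 / 15238 = 0.535

0.535


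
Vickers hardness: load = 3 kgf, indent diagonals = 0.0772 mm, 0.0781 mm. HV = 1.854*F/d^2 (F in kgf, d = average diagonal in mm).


d_avg = (0.0772+0.0781)/2 = 0.07765 mm
HV = 1.854*3/0.07765^2 = 922

922


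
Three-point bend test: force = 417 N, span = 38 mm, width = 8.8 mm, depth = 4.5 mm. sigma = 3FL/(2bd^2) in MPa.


sigma = 3*417*38/(2*8.8*4.5^2) = 133.4 MPa

133.4


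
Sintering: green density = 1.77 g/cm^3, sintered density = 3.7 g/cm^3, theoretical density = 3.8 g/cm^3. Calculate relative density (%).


Relative = 3.7 / 3.8 * 100 = 97.4%

97.4


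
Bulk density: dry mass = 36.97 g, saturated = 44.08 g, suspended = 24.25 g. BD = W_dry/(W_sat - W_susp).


BD = 36.97 / (44.08 - 24.25) = 36.97 / 19.83 = 1.864 g/cm^3

1.864


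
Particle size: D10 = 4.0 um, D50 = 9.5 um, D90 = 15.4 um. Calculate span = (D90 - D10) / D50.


Span = (15.4 - 4.0) / 9.5 = 11.4 / 9.5 = 1.2

1.2


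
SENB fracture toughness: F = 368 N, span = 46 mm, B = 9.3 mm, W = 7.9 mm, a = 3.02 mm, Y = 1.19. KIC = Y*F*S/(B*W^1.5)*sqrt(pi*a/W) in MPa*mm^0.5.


KIC = 1.19*368*46/(9.3*7.9^1.5)*sqrt(pi*3.02/7.9) = 106.9

106.9


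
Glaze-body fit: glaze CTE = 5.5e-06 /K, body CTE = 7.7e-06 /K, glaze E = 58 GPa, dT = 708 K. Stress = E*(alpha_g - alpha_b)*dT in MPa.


Stress = 58*1000*(5.5e-06 - 7.7e-06)*708 = -90.3 MPa

-90.3


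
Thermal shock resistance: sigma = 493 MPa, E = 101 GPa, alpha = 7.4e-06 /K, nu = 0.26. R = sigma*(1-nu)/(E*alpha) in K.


R = 493*(1-0.26)/(101*1000*7.4e-06) = 488 K

488


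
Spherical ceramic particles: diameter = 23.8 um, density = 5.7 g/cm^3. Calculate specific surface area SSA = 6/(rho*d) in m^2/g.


SSA = 6 / (5.7 * 23.8) = 0.044 m^2/g

0.044


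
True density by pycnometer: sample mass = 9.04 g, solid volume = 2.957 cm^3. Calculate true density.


TD = 9.04 / 2.957 = 3.057 g/cm^3

3.057


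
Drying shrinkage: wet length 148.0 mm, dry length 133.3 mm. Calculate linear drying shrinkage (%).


DS = (148.0 - 133.3) / 148.0 * 100 = 9.93%

9.93


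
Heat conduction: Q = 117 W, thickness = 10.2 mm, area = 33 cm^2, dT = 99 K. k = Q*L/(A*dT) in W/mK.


k = 117*10.2/1000/(33/10000*99) = 3.65 W/mK

3.65


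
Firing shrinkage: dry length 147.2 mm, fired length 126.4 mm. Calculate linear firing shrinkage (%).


FS = (147.2 - 126.4) / 147.2 * 100 = 14.13%

14.13


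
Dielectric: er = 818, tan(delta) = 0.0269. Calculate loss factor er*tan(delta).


Loss = 818 * 0.0269 = 22.004

22.004


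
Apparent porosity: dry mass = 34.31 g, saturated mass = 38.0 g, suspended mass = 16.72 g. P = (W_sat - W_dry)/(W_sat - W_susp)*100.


P = (38.0 - 34.31) / (38.0 - 16.72) * 100 = 3.69 / 21.28 * 100 = 17.3%

17.3


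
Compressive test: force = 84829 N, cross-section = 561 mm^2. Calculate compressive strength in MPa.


CS = 84829 / 561 = 151.2 MPa

151.2


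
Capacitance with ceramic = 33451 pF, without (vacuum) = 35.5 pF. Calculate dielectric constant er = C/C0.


er = 33451 / 35.5 = 942.28

942.28


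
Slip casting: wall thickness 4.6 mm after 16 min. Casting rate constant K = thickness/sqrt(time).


K = 4.6 / sqrt(16) = 4.6 / 4.0 = 1.15 mm/min^0.5

1.15


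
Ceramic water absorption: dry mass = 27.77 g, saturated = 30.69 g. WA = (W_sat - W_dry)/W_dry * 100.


WA = (30.69 - 27.77) / 27.77 * 100 = 10.51%

10.51


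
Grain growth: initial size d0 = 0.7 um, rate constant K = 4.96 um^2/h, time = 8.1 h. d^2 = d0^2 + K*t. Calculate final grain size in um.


d^2 = 0.7^2 + 4.96*8.1 = 40.666
d = sqrt(40.666) = 6.38 um

6.38


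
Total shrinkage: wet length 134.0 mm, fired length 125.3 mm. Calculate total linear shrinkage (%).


TS = (134.0 - 125.3) / 134.0 * 100 = 6.49%

6.49


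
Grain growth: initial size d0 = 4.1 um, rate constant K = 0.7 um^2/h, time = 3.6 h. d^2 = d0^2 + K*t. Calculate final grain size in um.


d^2 = 4.1^2 + 0.7*3.6 = 19.33
d = sqrt(19.33) = 4.4 um

4.4


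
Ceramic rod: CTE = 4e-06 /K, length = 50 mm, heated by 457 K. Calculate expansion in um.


dL = 4e-06 * 50 * 457 * 1000 = 91.4 um

91.4


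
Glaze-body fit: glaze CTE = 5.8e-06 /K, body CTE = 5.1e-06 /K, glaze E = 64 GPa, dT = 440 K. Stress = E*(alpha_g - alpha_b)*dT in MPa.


Stress = 64*1000*(5.8e-06 - 5.1e-06)*440 = 19.7 MPa

19.7


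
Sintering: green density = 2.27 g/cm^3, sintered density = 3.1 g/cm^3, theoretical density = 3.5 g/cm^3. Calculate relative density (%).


Relative = 3.1 / 3.5 * 100 = 88.6%

88.6


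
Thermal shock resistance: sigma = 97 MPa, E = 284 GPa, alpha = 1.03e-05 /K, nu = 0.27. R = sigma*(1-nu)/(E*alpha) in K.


R = 97*(1-0.27)/(284*1000*1.03e-05) = 24 K

24


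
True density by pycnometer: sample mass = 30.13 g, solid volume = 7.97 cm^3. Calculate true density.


TD = 30.13 / 7.97 = 3.78 g/cm^3

3.78


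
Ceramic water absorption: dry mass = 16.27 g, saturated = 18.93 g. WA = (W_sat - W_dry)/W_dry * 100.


WA = (18.93 - 16.27) / 16.27 * 100 = 16.35%

16.35


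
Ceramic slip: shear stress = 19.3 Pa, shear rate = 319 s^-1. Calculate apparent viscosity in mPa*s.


eta = tau/gamma * 1000 = 19.3/319 * 1000 = 60.5 mPa*s

60.5


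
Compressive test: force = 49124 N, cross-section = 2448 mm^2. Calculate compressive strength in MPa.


CS = 49124 / 2448 = 20.1 MPa

20.1


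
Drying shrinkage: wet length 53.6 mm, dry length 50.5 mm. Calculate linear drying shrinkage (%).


DS = (53.6 - 50.5) / 53.6 * 100 = 5.78%

5.78


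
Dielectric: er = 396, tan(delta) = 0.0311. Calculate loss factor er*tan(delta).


Loss = 396 * 0.0311 = 12.316

12.316


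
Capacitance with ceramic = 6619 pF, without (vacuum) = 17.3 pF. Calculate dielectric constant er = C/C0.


er = 6619 / 17.3 = 382.6

382.6


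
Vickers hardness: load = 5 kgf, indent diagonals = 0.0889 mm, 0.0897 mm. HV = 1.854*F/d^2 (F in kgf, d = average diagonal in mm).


d_avg = (0.0889+0.0897)/2 = 0.0893 mm
HV = 1.854*5/0.0893^2 = 1162

1162


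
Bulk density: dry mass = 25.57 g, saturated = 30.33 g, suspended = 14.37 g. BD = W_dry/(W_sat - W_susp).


BD = 25.57 / (30.33 - 14.37) = 25.57 / 15.96 = 1.602 g/cm^3

1.602


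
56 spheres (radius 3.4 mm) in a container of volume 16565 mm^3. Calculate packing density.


V_sphere = 4/3*pi*3.4^3 = 164.6362 mm^3
Total V = 56*164.6362 = 9219.6272 mm^3
PD = 9219.6272 / 16565 = 0.557

0.557


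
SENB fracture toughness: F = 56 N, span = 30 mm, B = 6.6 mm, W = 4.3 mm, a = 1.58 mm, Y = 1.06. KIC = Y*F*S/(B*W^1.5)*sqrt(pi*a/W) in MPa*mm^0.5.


KIC = 1.06*56*30/(6.6*4.3^1.5)*sqrt(pi*1.58/4.3) = 32.51

32.51


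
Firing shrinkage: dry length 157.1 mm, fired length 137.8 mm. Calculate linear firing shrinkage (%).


FS = (157.1 - 137.8) / 157.1 * 100 = 12.29%

12.29


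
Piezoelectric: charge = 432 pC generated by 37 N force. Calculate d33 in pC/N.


d33 = 432 / 37 = 11.7 pC/N

11.7


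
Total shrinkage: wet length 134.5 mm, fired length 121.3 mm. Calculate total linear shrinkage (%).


TS = (134.5 - 121.3) / 134.5 * 100 = 9.81%

9.81


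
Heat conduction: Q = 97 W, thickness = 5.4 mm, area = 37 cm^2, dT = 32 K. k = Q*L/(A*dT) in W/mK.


k = 97*5.4/1000/(37/10000*32) = 4.42 W/mK

4.42


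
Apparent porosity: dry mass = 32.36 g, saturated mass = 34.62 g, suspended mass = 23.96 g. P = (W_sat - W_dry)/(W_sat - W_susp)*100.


P = (34.62 - 32.36) / (34.62 - 23.96) * 100 = 2.26 / 10.66 * 100 = 21.2%

21.2


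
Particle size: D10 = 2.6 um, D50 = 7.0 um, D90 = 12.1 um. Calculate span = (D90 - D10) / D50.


Span = (12.1 - 2.6) / 7.0 = 9.5 / 7.0 = 1.357

1.357


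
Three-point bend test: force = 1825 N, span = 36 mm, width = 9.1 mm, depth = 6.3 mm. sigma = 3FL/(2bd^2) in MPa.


sigma = 3*1825*36/(2*9.1*6.3^2) = 272.9 MPa

272.9


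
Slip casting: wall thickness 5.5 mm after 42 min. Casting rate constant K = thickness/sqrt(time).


K = 5.5 / sqrt(42) = 5.5 / 6.4807 = 0.849 mm/min^0.5

0.849


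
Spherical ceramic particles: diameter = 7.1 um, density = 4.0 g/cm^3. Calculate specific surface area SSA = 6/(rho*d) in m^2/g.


SSA = 6 / (4.0 * 7.1) = 0.211 m^2/g

0.211


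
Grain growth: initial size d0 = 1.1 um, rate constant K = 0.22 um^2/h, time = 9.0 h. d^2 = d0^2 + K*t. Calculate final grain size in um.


d^2 = 1.1^2 + 0.22*9.0 = 3.19
d = sqrt(3.19) = 1.79 um

1.79


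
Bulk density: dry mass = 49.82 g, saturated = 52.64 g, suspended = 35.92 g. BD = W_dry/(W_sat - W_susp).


BD = 49.82 / (52.64 - 35.92) = 49.82 / 16.72 = 2.98 g/cm^3

2.98


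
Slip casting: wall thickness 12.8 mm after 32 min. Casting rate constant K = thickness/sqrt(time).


K = 12.8 / sqrt(32) = 12.8 / 5.6569 = 2.263 mm/min^0.5

2.263


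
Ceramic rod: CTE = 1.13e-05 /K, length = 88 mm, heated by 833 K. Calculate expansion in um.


dL = 1.13e-05 * 88 * 833 * 1000 = 828.335 um

828.335


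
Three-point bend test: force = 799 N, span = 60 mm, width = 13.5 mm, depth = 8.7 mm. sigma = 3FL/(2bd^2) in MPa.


sigma = 3*799*60/(2*13.5*8.7^2) = 70.4 MPa

70.4


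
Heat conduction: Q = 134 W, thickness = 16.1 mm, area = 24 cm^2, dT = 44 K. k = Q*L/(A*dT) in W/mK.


k = 134*16.1/1000/(24/10000*44) = 20.43 W/mK

20.43


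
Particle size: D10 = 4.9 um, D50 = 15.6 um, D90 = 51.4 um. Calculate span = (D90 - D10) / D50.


Span = (51.4 - 4.9) / 15.6 = 46.5 / 15.6 = 2.981

2.981


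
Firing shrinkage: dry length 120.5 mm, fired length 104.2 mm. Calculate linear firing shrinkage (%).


FS = (120.5 - 104.2) / 120.5 * 100 = 13.53%

13.53


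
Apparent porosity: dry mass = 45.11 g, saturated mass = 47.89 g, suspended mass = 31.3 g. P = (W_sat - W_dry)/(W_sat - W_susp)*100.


P = (47.89 - 45.11) / (47.89 - 31.3) * 100 = 2.78 / 16.59 * 100 = 16.8%

16.8


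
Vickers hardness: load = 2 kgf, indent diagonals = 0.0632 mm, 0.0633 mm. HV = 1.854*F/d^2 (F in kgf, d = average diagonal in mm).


d_avg = (0.0632+0.0633)/2 = 0.06325 mm
HV = 1.854*2/0.06325^2 = 927

927


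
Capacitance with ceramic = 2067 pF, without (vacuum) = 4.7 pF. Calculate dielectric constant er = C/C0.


er = 2067 / 4.7 = 439.79

439.79


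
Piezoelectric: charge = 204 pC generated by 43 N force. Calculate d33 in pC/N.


d33 = 204 / 43 = 4.7 pC/N

4.7


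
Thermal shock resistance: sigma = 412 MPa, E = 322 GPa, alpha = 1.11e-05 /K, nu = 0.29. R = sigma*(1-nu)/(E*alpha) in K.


R = 412*(1-0.29)/(322*1000*1.11e-05) = 82 K

82


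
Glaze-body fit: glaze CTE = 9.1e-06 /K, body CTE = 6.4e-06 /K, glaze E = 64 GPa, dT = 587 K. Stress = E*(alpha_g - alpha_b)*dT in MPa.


Stress = 64*1000*(9.1e-06 - 6.4e-06)*587 = 101.4 MPa

101.4


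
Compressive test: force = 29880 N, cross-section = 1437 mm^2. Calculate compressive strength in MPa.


CS = 29880 / 1437 = 20.8 MPa

20.8


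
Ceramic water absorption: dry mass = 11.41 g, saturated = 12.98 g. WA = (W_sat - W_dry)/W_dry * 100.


WA = (12.98 - 11.41) / 11.41 * 100 = 13.76%

13.76


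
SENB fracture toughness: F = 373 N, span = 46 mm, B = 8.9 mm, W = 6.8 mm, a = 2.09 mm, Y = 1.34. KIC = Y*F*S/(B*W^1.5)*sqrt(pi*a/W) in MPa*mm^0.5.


KIC = 1.34*373*46/(8.9*6.8^1.5)*sqrt(pi*2.09/6.8) = 143.16

143.16


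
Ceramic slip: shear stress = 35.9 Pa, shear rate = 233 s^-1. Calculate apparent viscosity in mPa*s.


eta = tau/gamma * 1000 = 35.9/233 * 1000 = 154.1 mPa*s

154.1


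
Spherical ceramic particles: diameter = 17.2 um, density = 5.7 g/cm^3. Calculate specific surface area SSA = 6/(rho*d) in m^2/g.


SSA = 6 / (5.7 * 17.2) = 0.061 m^2/g

0.061


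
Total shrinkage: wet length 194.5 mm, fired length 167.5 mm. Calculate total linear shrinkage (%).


TS = (194.5 - 167.5) / 194.5 * 100 = 13.88%

13.88


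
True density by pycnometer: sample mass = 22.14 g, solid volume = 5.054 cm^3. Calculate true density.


TD = 22.14 / 5.054 = 4.381 g/cm^3

4.381


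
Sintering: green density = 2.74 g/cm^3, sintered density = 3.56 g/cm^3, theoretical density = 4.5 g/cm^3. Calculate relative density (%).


Relative = 3.56 / 4.5 * 100 = 79.1%

79.1


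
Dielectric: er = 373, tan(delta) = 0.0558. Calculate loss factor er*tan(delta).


Loss = 373 * 0.0558 = 20.813

20.813


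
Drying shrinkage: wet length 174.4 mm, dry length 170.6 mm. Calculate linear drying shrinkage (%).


DS = (174.4 - 170.6) / 174.4 * 100 = 2.18%

2.18


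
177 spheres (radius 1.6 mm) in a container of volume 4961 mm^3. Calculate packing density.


V_sphere = 4/3*pi*1.6^3 = 17.1573 mm^3
Total V = 177*17.1573 = 3036.8421 mm^3
PD = 3036.8421 / 4961 = 0.612

0.612


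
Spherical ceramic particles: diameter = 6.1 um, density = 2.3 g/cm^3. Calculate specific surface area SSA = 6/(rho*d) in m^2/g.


SSA = 6 / (2.3 * 6.1) = 0.428 m^2/g

0.428


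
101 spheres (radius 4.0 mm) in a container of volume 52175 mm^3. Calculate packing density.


V_sphere = 4/3*pi*4.0^3 = 268.0826 mm^3
Total V = 101*268.0826 = 27076.3426 mm^3
PD = 27076.3426 / 52175 = 0.519

0.519


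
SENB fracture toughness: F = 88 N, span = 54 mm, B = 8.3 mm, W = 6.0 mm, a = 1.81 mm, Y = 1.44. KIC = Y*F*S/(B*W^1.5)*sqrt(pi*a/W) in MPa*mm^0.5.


KIC = 1.44*88*54/(8.3*6.0^1.5)*sqrt(pi*1.81/6.0) = 54.61

54.61


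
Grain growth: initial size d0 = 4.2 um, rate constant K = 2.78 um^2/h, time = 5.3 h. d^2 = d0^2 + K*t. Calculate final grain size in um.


d^2 = 4.2^2 + 2.78*5.3 = 32.374
d = sqrt(32.374) = 5.69 um

5.69


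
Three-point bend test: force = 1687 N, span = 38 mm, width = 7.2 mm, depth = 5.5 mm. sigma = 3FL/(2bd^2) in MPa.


sigma = 3*1687*38/(2*7.2*5.5^2) = 441.5 MPa

441.5


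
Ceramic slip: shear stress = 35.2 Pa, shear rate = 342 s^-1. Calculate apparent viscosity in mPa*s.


eta = tau/gamma * 1000 = 35.2/342 * 1000 = 102.9 mPa*s

102.9


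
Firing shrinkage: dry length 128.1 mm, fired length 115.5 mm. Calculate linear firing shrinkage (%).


FS = (128.1 - 115.5) / 128.1 * 100 = 9.84%

9.84


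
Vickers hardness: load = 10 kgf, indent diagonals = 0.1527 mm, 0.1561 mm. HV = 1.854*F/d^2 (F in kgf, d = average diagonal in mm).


d_avg = (0.1527+0.1561)/2 = 0.1544 mm
HV = 1.854*10/0.1544^2 = 778

778


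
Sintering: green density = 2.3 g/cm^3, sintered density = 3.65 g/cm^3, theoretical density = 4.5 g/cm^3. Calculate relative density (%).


Relative = 3.65 / 4.5 * 100 = 81.1%

81.1


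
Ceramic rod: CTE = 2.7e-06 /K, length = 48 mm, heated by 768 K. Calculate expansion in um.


dL = 2.7e-06 * 48 * 768 * 1000 = 99.533 um

99.533


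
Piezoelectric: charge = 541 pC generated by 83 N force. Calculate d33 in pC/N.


d33 = 541 / 83 = 6.5 pC/N

6.5


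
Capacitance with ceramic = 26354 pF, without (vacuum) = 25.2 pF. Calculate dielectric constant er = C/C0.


er = 26354 / 25.2 = 1045.79

1045.79


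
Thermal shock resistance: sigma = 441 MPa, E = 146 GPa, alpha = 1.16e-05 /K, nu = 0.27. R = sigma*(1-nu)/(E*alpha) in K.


R = 441*(1-0.27)/(146*1000*1.16e-05) = 190 K

190


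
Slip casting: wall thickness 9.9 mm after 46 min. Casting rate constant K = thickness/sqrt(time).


K = 9.9 / sqrt(46) = 9.9 / 6.7823 = 1.46 mm/min^0.5

1.46


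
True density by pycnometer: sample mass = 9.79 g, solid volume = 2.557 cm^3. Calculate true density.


TD = 9.79 / 2.557 = 3.829 g/cm^3

3.829


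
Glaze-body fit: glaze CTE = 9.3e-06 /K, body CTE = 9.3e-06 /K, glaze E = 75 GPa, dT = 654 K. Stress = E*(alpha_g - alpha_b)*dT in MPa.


Stress = 75*1000*(9.3e-06 - 9.3e-06)*654 = 0.0 MPa

0.0


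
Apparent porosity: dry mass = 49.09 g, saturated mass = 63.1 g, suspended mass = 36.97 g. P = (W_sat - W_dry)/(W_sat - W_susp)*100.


P = (63.1 - 49.09) / (63.1 - 36.97) * 100 = 14.01 / 26.13 * 100 = 53.6%

53.6


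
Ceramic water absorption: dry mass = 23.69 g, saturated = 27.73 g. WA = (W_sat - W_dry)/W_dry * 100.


WA = (27.73 - 23.69) / 23.69 * 100 = 17.05%

17.05


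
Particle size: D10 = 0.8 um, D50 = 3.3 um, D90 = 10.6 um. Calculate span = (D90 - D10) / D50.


Span = (10.6 - 0.8) / 3.3 = 9.8 / 3.3 = 2.97

2.97


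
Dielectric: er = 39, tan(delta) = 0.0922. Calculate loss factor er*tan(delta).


Loss = 39 * 0.0922 = 3.596

3.596


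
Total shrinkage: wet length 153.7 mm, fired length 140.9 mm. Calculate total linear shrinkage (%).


TS = (153.7 - 140.9) / 153.7 * 100 = 8.33%

8.33


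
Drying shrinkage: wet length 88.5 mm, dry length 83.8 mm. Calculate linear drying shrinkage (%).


DS = (88.5 - 83.8) / 88.5 * 100 = 5.31%

5.31


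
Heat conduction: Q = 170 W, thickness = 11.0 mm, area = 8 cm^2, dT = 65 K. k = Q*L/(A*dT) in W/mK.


k = 170*11.0/1000/(8/10000*65) = 35.96 W/mK

35.96


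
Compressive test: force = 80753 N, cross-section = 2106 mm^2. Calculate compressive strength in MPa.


CS = 80753 / 2106 = 38.3 MPa

38.3


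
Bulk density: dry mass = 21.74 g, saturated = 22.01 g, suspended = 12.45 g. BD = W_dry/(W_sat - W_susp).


BD = 21.74 / (22.01 - 12.45) = 21.74 / 9.56 = 2.274 g/cm^3

2.274


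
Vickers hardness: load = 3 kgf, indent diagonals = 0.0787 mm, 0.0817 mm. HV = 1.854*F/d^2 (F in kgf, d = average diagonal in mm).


d_avg = (0.0787+0.0817)/2 = 0.0802 mm
HV = 1.854*3/0.0802^2 = 865

865


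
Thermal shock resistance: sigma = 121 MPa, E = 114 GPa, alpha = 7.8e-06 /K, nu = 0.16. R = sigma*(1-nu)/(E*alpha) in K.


R = 121*(1-0.16)/(114*1000*7.8e-06) = 114 K

114


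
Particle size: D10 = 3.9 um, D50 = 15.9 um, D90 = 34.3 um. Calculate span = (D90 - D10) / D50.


Span = (34.3 - 3.9) / 15.9 = 30.4 / 15.9 = 1.912

1.912


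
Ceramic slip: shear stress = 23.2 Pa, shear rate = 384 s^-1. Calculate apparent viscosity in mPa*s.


eta = tau/gamma * 1000 = 23.2/384 * 1000 = 60.4 mPa*s

60.4


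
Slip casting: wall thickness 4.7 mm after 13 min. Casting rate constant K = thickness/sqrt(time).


K = 4.7 / sqrt(13) = 4.7 / 3.6056 = 1.304 mm/min^0.5

1.304


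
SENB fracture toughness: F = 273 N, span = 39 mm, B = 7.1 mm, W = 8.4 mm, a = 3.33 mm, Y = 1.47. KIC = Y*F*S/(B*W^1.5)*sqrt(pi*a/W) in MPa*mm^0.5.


KIC = 1.47*273*39/(7.1*8.4^1.5)*sqrt(pi*3.33/8.4) = 101.05

101.05


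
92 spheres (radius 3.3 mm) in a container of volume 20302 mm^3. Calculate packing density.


V_sphere = 4/3*pi*3.3^3 = 150.5326 mm^3
Total V = 92*150.5326 = 13848.9992 mm^3
PD = 13848.9992 / 20302 = 0.682

0.682


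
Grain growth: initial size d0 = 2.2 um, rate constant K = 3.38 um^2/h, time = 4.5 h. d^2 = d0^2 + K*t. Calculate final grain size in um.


d^2 = 2.2^2 + 3.38*4.5 = 20.05
d = sqrt(20.05) = 4.48 um

4.48


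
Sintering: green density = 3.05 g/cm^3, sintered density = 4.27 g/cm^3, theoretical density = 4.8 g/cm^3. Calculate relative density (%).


Relative = 4.27 / 4.8 * 100 = 89.0%

89.0


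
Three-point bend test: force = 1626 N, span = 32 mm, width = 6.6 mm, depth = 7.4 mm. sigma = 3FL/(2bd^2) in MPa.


sigma = 3*1626*32/(2*6.6*7.4^2) = 216.0 MPa

216.0


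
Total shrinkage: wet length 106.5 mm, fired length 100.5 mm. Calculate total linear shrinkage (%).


TS = (106.5 - 100.5) / 106.5 * 100 = 5.63%

5.63


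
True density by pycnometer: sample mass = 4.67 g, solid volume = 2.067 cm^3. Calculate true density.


TD = 4.67 / 2.067 = 2.259 g/cm^3

2.259


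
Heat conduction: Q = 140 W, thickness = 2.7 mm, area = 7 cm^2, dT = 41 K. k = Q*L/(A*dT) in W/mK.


k = 140*2.7/1000/(7/10000*41) = 13.17 W/mK

13.17


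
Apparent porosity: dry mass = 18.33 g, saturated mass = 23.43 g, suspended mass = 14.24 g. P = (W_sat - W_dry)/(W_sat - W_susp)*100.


P = (23.43 - 18.33) / (23.43 - 14.24) * 100 = 5.1 / 9.19 * 100 = 55.5%

55.5


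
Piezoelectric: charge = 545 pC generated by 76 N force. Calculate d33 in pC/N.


d33 = 545 / 76 = 7.2 pC/N

7.2


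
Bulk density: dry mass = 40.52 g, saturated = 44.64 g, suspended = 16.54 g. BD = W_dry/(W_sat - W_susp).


BD = 40.52 / (44.64 - 16.54) = 40.52 / 28.1 = 1.442 g/cm^3

1.442


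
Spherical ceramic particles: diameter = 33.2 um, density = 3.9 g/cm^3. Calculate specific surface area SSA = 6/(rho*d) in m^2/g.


SSA = 6 / (3.9 * 33.2) = 0.046 m^2/g

0.046


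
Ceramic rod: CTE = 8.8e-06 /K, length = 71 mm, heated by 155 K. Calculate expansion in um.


dL = 8.8e-06 * 71 * 155 * 1000 = 96.844 um

96.844


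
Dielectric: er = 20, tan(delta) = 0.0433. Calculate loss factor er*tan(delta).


Loss = 20 * 0.0433 = 0.866

0.866


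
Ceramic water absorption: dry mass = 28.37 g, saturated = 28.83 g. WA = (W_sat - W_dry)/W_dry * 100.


WA = (28.83 - 28.37) / 28.37 * 100 = 1.62%

1.62


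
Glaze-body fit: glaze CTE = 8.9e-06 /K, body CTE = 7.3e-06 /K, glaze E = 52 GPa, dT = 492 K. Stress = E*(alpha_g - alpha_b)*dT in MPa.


Stress = 52*1000*(8.9e-06 - 7.3e-06)*492 = 40.9 MPa

40.9


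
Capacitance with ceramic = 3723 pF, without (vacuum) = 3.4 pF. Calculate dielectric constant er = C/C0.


er = 3723 / 3.4 = 1095.0

1095.0


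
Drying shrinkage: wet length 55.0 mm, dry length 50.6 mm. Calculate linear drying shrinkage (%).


DS = (55.0 - 50.6) / 55.0 * 100 = 8.0%

8.0


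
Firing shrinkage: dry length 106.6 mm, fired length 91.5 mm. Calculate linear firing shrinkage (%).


FS = (106.6 - 91.5) / 106.6 * 100 = 14.17%

14.17


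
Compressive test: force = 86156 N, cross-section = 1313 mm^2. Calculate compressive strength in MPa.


CS = 86156 / 1313 = 65.6 MPa

65.6


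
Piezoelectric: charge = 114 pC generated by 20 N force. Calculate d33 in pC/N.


d33 = 114 / 20 = 5.7 pC/N

5.7


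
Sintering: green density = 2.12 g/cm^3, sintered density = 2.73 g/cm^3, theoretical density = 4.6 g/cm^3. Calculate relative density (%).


Relative = 2.73 / 4.6 * 100 = 59.3%

59.3


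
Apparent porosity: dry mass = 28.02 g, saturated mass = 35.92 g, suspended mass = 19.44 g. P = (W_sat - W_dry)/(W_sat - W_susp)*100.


P = (35.92 - 28.02) / (35.92 - 19.44) * 100 = 7.9 / 16.48 * 100 = 47.9%

47.9


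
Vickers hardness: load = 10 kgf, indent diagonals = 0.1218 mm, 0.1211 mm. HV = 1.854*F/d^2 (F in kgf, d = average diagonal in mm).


d_avg = (0.1218+0.1211)/2 = 0.12145 mm
HV = 1.854*10/0.12145^2 = 1257

1257


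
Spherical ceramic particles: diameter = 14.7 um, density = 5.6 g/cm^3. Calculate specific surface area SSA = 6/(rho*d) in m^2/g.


SSA = 6 / (5.6 * 14.7) = 0.073 m^2/g

0.073


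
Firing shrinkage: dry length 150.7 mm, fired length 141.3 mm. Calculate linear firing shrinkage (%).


FS = (150.7 - 141.3) / 150.7 * 100 = 6.24%

6.24


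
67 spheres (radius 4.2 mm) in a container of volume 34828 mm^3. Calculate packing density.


V_sphere = 4/3*pi*4.2^3 = 310.3391 mm^3
Total V = 67*310.3391 = 20792.7197 mm^3
PD = 20792.7197 / 34828 = 0.597

0.597


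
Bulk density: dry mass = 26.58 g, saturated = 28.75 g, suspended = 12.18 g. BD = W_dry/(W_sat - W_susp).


BD = 26.58 / (28.75 - 12.18) = 26.58 / 16.57 = 1.604 g/cm^3

1.604


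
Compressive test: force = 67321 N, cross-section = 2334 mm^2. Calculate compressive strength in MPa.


CS = 67321 / 2334 = 28.8 MPa

28.8


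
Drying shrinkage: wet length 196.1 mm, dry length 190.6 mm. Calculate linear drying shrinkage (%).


DS = (196.1 - 190.6) / 196.1 * 100 = 2.8%

2.8


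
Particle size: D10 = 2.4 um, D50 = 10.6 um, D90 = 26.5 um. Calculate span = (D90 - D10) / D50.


Span = (26.5 - 2.4) / 10.6 = 24.1 / 10.6 = 2.274

2.274


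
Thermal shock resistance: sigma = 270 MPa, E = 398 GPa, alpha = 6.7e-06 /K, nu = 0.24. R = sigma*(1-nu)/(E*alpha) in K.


R = 270*(1-0.24)/(398*1000*6.7e-06) = 77 K

77


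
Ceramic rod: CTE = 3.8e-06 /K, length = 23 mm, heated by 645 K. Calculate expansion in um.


dL = 3.8e-06 * 23 * 645 * 1000 = 56.373 um

56.373


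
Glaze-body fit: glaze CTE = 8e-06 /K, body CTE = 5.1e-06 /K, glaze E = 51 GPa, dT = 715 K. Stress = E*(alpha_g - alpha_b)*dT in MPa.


Stress = 51*1000*(8e-06 - 5.1e-06)*715 = 105.7 MPa

105.7


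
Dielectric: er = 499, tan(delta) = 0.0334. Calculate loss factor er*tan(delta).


Loss = 499 * 0.0334 = 16.667

16.667


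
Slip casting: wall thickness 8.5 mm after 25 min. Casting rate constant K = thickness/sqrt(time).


K = 8.5 / sqrt(25) = 8.5 / 5.0 = 1.7 mm/min^0.5

1.7


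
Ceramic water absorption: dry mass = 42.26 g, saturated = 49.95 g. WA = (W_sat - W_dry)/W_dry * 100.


WA = (49.95 - 42.26) / 42.26 * 100 = 18.2%

18.2


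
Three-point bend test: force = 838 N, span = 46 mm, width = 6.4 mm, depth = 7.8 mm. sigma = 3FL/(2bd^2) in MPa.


sigma = 3*838*46/(2*6.4*7.8^2) = 148.5 MPa

148.5


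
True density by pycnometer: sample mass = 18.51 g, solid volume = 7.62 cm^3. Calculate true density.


TD = 18.51 / 7.62 = 2.429 g/cm^3

2.429


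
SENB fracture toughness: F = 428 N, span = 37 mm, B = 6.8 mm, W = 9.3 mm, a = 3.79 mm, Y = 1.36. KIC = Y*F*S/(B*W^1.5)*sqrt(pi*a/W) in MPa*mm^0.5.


KIC = 1.36*428*37/(6.8*9.3^1.5)*sqrt(pi*3.79/9.3) = 126.36

126.36


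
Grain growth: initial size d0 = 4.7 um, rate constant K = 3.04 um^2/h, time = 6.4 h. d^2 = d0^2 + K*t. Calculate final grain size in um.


d^2 = 4.7^2 + 3.04*6.4 = 41.546
d = sqrt(41.546) = 6.45 um

6.45


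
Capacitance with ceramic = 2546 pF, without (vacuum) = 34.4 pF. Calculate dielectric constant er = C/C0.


er = 2546 / 34.4 = 74.01

74.01


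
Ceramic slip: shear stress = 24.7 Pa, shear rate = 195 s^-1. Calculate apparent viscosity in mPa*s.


eta = tau/gamma * 1000 = 24.7/195 * 1000 = 126.7 mPa*s

126.7


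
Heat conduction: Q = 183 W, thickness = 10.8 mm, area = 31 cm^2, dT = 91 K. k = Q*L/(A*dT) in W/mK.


k = 183*10.8/1000/(31/10000*91) = 7.01 W/mK

7.01


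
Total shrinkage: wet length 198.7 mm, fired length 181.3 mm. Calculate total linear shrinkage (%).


TS = (198.7 - 181.3) / 198.7 * 100 = 8.76%

8.76


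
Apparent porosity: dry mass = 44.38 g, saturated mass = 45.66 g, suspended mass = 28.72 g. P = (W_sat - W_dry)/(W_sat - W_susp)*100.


P = (45.66 - 44.38) / (45.66 - 28.72) * 100 = 1.28 / 16.94 * 100 = 7.6%

7.6


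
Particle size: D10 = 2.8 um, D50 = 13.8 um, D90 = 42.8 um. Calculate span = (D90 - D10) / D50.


Span = (42.8 - 2.8) / 13.8 = 40.0 / 13.8 = 2.899

2.899


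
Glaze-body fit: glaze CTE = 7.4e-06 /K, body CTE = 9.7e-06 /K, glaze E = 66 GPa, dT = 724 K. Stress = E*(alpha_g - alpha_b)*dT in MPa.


Stress = 66*1000*(7.4e-06 - 9.7e-06)*724 = -109.9 MPa

-109.9


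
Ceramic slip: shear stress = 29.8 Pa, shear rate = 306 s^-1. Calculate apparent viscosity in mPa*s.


eta = tau/gamma * 1000 = 29.8/306 * 1000 = 97.4 mPa*s

97.4


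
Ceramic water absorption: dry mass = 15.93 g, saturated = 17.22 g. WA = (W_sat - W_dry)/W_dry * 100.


WA = (17.22 - 15.93) / 15.93 * 100 = 8.1%

8.1


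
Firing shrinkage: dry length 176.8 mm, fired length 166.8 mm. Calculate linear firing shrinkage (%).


FS = (176.8 - 166.8) / 176.8 * 100 = 5.66%

5.66


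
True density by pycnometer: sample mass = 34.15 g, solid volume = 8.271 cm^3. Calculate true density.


TD = 34.15 / 8.271 = 4.129 g/cm^3

4.129


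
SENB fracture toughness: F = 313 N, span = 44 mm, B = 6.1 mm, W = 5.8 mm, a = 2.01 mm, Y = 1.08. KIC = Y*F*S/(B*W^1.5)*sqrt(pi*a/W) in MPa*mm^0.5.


KIC = 1.08*313*44/(6.1*5.8^1.5)*sqrt(pi*2.01/5.8) = 182.14

182.14


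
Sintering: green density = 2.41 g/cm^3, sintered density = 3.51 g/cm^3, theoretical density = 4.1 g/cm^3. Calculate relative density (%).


Relative = 3.51 / 4.1 * 100 = 85.6%

85.6


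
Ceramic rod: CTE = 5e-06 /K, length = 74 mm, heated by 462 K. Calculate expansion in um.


dL = 5e-06 * 74 * 462 * 1000 = 170.94 um

170.94


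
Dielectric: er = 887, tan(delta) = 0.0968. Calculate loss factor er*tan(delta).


Loss = 887 * 0.0968 = 85.862

85.862


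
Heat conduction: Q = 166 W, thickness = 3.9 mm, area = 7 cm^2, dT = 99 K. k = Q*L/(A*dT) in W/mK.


k = 166*3.9/1000/(7/10000*99) = 9.34 W/mK

9.34


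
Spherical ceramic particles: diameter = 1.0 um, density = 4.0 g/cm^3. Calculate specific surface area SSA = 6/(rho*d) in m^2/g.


SSA = 6 / (4.0 * 1.0) = 1.5 m^2/g

1.5


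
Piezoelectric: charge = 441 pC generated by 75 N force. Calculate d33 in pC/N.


d33 = 441 / 75 = 5.9 pC/N

5.9


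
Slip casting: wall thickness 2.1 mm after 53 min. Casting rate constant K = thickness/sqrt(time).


K = 2.1 / sqrt(53) = 2.1 / 7.2801 = 0.288 mm/min^0.5

0.288


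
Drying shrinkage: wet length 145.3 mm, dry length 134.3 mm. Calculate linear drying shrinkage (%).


DS = (145.3 - 134.3) / 145.3 * 100 = 7.57%

7.57


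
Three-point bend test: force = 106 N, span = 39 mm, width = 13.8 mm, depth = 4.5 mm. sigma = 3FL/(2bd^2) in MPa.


sigma = 3*106*39/(2*13.8*4.5^2) = 22.2 MPa

22.2


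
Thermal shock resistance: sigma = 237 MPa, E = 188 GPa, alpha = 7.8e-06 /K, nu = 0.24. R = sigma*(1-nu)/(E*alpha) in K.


R = 237*(1-0.24)/(188*1000*7.8e-06) = 123 K

123


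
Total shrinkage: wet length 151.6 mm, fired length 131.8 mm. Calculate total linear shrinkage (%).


TS = (151.6 - 131.8) / 151.6 * 100 = 13.06%

13.06


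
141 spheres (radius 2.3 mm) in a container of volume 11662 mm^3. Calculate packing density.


V_sphere = 4/3*pi*2.3^3 = 50.965 mm^3
Total V = 141*50.965 = 7186.065 mm^3
PD = 7186.065 / 11662 = 0.616

0.616


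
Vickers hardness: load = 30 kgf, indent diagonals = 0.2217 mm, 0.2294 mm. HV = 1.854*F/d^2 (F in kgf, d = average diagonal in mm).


d_avg = (0.2217+0.2294)/2 = 0.22555 mm
HV = 1.854*30/0.22555^2 = 1093

1093


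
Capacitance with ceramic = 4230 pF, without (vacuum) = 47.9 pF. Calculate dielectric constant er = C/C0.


er = 4230 / 47.9 = 88.31

88.31


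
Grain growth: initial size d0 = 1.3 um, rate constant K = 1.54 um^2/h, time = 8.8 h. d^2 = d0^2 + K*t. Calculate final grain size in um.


d^2 = 1.3^2 + 1.54*8.8 = 15.242
d = sqrt(15.242) = 3.9 um

3.9


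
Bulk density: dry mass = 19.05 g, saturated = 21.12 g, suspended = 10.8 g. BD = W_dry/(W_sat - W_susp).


BD = 19.05 / (21.12 - 10.8) = 19.05 / 10.32 = 1.846 g/cm^3

1.846
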